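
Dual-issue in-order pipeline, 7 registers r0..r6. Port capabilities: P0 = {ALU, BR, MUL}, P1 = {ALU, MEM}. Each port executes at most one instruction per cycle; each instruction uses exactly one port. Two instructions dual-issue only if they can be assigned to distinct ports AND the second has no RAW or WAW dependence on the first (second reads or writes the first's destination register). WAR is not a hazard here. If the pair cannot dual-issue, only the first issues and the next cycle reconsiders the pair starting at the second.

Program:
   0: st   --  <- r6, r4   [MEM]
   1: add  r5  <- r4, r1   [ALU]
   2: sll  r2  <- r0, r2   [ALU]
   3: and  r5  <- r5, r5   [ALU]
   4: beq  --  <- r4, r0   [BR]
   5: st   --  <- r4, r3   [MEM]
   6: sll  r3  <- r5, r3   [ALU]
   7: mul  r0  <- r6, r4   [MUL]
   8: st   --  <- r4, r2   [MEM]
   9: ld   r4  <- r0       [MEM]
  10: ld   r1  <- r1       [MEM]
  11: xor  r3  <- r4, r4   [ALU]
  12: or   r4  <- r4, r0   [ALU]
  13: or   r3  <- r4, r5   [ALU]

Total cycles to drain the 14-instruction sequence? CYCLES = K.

CYCLES = 9

#0 head=0: st.MEM add.ALU i0+i1 2-wide
#1 head=2: sll.ALU and.ALU i2+i3 2-wide
#2 head=4: beq.BR st.MEM i4+i5 2-wide
#3 head=6: sll.ALU mul.MUL i6+i7 2-wide
#4 head=8: st.MEM i8 no-port MEM/MEM
#5 head=9: ld.MEM i9 no-port MEM/MEM
#6 head=10: ld.MEM xor.ALU i10+i11 2-wide
#7 head=12: or.ALU i12 RAW r4
#8 head=13: or.ALU i13 tail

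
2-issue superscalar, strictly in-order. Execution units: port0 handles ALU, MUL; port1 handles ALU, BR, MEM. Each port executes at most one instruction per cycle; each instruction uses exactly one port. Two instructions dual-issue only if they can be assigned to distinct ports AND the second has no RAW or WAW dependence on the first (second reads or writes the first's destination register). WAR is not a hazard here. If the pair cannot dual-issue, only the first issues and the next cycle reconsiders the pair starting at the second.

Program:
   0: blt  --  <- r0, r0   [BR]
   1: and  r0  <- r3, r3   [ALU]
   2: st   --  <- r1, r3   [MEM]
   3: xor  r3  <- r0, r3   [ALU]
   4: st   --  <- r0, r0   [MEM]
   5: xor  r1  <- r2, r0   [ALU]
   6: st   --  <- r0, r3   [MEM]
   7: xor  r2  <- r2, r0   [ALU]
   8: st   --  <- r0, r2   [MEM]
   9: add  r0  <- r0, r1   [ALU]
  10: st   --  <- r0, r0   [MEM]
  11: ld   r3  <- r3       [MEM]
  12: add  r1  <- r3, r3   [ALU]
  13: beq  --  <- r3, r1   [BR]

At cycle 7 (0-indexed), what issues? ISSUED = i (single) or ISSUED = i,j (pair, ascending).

ISSUED = 12

0. blt.BR;and.ALU @i0&i1  | dual
1. st.MEM;xor.ALU @i2&i3  | dual
2. st.MEM;xor.ALU @i4&i5  | dual
3. st.MEM;xor.ALU @i6&i7  | dual
4. st.MEM;add.ALU @i8&i9  | dual
5. st.MEM @i10  | no-port MEM/MEM
6. ld.MEM @i11  | RAW r3
7. add.ALU @i12  | RAW r1
8. beq.BR @i13  | tail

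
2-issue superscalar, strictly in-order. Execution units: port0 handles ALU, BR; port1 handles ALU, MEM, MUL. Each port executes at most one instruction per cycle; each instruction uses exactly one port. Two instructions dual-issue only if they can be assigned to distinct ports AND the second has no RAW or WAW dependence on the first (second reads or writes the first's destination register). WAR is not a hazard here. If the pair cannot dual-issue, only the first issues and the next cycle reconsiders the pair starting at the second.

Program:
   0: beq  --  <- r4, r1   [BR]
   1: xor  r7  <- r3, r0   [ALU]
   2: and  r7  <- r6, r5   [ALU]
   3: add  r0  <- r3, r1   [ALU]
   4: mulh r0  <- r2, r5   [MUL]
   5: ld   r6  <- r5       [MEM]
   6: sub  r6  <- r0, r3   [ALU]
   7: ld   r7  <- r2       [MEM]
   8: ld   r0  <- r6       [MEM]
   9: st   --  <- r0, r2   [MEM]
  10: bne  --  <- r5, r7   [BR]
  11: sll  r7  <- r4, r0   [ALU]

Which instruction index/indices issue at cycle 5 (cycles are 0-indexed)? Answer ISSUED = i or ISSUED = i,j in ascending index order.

ISSUED = 8

#0 head=0: beq/xor i0,i1 dual
#1 head=2: and/add i2,i3 dual
#2 head=4: mulh i4 no-port MUL/MEM
#3 head=5: ld i5 WAW r6
#4 head=6: sub/ld i6,i7 dual
#5 head=8: ld i8 no-port MEM/MEM
#6 head=9: st/bne i9,i10 dual
#7 head=11: sll i11 tail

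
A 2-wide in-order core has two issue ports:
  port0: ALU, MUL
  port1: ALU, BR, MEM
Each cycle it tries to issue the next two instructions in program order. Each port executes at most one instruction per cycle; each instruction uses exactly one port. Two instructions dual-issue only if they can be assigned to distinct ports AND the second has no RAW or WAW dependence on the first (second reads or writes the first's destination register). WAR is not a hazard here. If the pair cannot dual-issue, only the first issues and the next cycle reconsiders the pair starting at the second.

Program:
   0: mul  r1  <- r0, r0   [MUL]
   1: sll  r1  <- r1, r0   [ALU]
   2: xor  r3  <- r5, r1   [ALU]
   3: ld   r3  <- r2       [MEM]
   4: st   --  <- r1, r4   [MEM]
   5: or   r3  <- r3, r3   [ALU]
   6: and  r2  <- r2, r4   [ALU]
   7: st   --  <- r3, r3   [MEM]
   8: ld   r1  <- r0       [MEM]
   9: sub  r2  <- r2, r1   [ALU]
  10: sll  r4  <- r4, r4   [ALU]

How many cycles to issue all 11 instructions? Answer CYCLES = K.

[0] i0  mul.MUL  -- RAW+WAW r1
[1] i1  sll.ALU  -- RAW r1
[2] i2  xor.ALU  -- WAW r3
[3] i3  ld.MEM  -- no-port MEM/MEM
[4] i4&i5  st.MEM+or.ALU  -- 2-wide
[5] i6&i7  and.ALU+st.MEM  -- 2-wide
[6] i8  ld.MEM  -- RAW r1
[7] i9&i10  sub.ALU+sll.ALU  -- 2-wide

CYCLES = 8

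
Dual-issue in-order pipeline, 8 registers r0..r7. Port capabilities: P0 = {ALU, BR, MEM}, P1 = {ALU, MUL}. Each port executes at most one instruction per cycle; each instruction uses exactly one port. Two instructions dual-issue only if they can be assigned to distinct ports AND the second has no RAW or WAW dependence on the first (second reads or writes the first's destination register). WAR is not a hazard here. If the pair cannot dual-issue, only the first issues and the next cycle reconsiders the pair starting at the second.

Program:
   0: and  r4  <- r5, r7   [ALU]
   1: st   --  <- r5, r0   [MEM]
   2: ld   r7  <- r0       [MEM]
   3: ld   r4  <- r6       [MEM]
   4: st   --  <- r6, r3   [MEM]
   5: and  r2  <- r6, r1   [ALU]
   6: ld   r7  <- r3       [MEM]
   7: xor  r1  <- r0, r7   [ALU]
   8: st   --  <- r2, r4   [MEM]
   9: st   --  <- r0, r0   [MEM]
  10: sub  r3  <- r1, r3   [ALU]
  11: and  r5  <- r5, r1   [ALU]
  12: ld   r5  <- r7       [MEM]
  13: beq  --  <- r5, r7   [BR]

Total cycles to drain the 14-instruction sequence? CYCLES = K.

t=0 i0/i1:and+st ; 2-wide
t=1 i2:ld ; no-port MEM/MEM
t=2 i3:ld ; no-port MEM/MEM
t=3 i4/i5:st+and ; 2-wide
t=4 i6:ld ; RAW r7
t=5 i7/i8:xor+st ; 2-wide
t=6 i9/i10:st+sub ; 2-wide
t=7 i11:and ; WAW r5
t=8 i12:ld ; no-port MEM/BR
t=9 i13:beq ; tail

CYCLES = 10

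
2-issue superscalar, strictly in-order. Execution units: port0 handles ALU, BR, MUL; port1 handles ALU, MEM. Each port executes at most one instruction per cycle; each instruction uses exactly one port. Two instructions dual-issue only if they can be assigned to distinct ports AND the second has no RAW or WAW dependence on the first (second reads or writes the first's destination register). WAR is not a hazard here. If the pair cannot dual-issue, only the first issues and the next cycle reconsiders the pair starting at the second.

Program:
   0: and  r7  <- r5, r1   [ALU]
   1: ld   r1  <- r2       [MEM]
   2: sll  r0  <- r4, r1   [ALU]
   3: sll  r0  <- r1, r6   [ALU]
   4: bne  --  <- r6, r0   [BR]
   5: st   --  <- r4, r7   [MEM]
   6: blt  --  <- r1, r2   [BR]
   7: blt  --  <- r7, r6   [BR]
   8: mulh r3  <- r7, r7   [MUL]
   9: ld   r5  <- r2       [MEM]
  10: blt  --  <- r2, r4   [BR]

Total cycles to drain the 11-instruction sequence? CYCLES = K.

CYCLES = 8

t=0 i0,i1:and ld ; 2-wide
t=1 i2:sll ; WAW r0
t=2 i3:sll ; RAW r0
t=3 i4,i5:bne st ; 2-wide
t=4 i6:blt ; no-port BR/BR
t=5 i7:blt ; no-port BR/MUL
t=6 i8,i9:mulh ld ; 2-wide
t=7 i10:blt ; tail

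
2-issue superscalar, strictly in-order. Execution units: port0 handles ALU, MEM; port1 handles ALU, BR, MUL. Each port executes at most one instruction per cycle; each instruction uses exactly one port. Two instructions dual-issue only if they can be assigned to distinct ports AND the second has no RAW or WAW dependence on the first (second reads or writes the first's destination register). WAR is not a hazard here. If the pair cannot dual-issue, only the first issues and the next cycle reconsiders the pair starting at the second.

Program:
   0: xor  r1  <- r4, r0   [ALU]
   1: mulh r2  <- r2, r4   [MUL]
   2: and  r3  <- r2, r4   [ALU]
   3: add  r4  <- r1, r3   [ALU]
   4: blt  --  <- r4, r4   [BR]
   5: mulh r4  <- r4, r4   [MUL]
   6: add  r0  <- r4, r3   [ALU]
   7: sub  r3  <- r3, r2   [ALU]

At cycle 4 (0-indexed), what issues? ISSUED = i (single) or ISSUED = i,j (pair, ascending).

ISSUED = 5

c0: i0,i1 xor/mulh  2-wide
c1: i2 and  RAW r3
c2: i3 add  RAW r4
c3: i4 blt  no-port BR/MUL
c4: i5 mulh  RAW r4
c5: i6,i7 add/sub  2-wide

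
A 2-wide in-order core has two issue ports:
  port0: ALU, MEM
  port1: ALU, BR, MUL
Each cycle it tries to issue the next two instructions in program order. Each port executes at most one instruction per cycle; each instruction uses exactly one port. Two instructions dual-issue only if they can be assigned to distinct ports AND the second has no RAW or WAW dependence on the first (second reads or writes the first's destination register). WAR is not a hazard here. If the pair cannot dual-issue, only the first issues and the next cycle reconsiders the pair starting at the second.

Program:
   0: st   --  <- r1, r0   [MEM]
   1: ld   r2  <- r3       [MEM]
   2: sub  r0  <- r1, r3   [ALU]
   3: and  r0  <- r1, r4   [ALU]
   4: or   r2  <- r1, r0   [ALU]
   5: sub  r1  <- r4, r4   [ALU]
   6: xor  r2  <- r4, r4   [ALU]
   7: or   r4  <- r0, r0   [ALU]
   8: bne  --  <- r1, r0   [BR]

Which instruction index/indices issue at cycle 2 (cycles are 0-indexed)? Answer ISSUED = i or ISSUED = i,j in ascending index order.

ISSUED = 3

t=0 i0:st.MEM ; no-port MEM/MEM
t=1 i1&i2:ld.MEM;sub.ALU ; dual
t=2 i3:and.ALU ; RAW r0
t=3 i4&i5:or.ALU;sub.ALU ; dual
t=4 i6&i7:xor.ALU;or.ALU ; dual
t=5 i8:bne.BR ; tail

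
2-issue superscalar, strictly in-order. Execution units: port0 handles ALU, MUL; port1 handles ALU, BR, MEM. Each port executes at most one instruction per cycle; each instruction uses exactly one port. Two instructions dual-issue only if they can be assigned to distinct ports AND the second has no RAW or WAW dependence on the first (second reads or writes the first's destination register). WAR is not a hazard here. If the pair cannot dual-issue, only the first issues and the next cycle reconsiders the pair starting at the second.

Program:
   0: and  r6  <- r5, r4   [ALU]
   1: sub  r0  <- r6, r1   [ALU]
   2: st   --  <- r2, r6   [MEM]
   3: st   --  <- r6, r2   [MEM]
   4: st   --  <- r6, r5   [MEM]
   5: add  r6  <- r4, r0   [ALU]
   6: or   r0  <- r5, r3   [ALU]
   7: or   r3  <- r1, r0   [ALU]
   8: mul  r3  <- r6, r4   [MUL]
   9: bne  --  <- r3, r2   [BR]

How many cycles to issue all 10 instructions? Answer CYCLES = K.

CYCLES = 8

[0] i0  and.ALU  -- RAW r6
[1] i1&i2  sub.ALU st.MEM  -- dual
[2] i3  st.MEM  -- no-port MEM/MEM
[3] i4&i5  st.MEM add.ALU  -- dual
[4] i6  or.ALU  -- RAW r0
[5] i7  or.ALU  -- WAW r3
[6] i8  mul.MUL  -- RAW r3
[7] i9  bne.BR  -- tail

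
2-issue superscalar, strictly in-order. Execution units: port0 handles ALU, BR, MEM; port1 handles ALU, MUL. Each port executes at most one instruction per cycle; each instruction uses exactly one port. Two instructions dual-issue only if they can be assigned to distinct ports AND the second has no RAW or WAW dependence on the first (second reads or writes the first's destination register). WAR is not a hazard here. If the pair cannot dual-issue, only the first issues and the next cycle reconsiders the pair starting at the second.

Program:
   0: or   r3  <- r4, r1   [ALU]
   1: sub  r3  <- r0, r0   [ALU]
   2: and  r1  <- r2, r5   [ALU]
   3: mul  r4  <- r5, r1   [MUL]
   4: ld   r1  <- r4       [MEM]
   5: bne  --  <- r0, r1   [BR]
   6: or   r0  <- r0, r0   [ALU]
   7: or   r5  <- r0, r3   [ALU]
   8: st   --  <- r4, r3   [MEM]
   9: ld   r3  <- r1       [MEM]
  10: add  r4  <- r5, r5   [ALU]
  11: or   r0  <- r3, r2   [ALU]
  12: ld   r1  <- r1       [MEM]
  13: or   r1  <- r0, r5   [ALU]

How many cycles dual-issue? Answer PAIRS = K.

PAIRS = 5

#0 head=0: or.ALU i0 WAW r3
#1 head=1: sub.ALU;and.ALU i1,i2 dual
#2 head=3: mul.MUL i3 RAW r4
#3 head=4: ld.MEM i4 no-port MEM/BR
#4 head=5: bne.BR;or.ALU i5,i6 dual
#5 head=7: or.ALU;st.MEM i7,i8 dual
#6 head=9: ld.MEM;add.ALU i9,i10 dual
#7 head=11: or.ALU;ld.MEM i11,i12 dual
#8 head=13: or.ALU i13 tail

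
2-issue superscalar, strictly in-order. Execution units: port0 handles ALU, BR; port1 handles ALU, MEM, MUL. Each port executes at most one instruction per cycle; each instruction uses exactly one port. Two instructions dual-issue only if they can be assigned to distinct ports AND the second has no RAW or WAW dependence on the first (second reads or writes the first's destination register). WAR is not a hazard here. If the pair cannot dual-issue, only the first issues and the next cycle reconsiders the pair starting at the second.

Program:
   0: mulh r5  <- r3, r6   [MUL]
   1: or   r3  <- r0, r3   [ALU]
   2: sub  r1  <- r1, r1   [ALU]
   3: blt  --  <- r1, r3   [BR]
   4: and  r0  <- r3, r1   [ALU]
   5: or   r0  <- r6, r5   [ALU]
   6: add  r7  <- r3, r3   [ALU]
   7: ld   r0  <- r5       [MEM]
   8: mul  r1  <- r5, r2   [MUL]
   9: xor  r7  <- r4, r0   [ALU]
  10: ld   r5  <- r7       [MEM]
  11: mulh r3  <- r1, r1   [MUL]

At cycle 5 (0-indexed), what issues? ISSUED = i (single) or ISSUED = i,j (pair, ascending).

ISSUED = 8,9

[0] i0,i1  mulh/or  -- pair
[1] i2  sub  -- RAW r1
[2] i3,i4  blt/and  -- pair
[3] i5,i6  or/add  -- pair
[4] i7  ld  -- no-port MEM/MUL
[5] i8,i9  mul/xor  -- pair
[6] i10  ld  -- no-port MEM/MUL
[7] i11  mulh  -- tail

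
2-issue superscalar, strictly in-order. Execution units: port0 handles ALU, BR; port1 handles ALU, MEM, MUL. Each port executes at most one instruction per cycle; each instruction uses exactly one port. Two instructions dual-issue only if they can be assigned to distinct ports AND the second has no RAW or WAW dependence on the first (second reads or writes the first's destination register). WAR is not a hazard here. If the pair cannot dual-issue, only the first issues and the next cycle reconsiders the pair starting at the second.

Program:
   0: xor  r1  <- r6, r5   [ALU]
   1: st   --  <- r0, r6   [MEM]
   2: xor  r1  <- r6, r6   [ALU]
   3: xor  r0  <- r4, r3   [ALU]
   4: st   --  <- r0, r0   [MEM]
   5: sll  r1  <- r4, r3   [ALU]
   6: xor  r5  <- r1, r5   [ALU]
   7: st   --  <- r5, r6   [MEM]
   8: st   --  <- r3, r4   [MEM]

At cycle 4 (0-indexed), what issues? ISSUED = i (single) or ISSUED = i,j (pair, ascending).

0. xor+st @i0+i1  | 2-wide
1. xor+xor @i2+i3  | 2-wide
2. st+sll @i4+i5  | 2-wide
3. xor @i6  | RAW r5
4. st @i7  | no-port MEM/MEM
5. st @i8  | tail

ISSUED = 7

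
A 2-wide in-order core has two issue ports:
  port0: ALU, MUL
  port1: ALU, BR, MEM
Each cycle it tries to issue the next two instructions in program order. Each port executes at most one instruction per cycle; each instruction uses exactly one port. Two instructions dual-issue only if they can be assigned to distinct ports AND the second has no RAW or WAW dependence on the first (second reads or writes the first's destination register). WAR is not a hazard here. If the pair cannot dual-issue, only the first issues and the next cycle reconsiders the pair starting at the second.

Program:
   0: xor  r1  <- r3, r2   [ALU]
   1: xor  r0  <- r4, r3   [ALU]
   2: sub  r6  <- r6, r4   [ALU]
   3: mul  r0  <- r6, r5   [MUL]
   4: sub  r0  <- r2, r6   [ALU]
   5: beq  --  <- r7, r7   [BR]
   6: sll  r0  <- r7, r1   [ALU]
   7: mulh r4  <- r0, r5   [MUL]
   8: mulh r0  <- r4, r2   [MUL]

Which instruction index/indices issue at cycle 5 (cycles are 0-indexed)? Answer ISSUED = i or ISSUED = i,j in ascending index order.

ISSUED = 7

0. xor.ALU xor.ALU @i0+i1  | dual
1. sub.ALU @i2  | RAW r6
2. mul.MUL @i3  | WAW r0
3. sub.ALU beq.BR @i4+i5  | dual
4. sll.ALU @i6  | RAW r0
5. mulh.MUL @i7  | no-port MUL/MUL
6. mulh.MUL @i8  | tail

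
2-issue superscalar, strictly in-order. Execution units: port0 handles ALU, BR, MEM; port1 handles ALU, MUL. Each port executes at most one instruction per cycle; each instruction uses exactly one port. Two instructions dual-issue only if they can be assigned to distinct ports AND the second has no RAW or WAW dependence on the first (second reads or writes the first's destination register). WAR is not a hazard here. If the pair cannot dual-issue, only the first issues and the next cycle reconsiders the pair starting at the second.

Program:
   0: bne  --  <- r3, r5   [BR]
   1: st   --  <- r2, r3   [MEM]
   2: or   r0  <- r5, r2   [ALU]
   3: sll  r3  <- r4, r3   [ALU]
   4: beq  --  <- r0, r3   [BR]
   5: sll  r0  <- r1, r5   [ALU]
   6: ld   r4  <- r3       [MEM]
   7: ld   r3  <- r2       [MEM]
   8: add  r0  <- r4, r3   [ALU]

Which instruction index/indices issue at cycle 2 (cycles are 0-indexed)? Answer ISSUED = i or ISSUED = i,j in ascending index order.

  cy0 -> i0 (bne.BR) no-port BR/MEM
  cy1 -> i1+i2 (st.MEM;or.ALU) 2-wide
  cy2 -> i3 (sll.ALU) RAW r3
  cy3 -> i4+i5 (beq.BR;sll.ALU) 2-wide
  cy4 -> i6 (ld.MEM) no-port MEM/MEM
  cy5 -> i7 (ld.MEM) RAW r3
  cy6 -> i8 (add.ALU) tail

ISSUED = 3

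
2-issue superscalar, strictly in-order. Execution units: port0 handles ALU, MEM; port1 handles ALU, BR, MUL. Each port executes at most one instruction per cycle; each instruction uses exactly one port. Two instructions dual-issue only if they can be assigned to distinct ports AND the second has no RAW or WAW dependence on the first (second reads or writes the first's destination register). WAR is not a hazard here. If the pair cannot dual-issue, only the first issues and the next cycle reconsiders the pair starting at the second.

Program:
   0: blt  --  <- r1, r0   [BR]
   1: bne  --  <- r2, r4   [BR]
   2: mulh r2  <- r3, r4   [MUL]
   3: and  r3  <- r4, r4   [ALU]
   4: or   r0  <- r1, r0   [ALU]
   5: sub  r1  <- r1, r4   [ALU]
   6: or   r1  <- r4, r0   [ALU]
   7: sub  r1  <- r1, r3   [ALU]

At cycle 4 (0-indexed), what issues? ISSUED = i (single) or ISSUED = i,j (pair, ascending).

ISSUED = 6

0. blt @i0  | no-port BR/BR
1. bne @i1  | no-port BR/MUL
2. mulh and @i2+i3  | dual
3. or sub @i4+i5  | dual
4. or @i6  | RAW+WAW r1
5. sub @i7  | tail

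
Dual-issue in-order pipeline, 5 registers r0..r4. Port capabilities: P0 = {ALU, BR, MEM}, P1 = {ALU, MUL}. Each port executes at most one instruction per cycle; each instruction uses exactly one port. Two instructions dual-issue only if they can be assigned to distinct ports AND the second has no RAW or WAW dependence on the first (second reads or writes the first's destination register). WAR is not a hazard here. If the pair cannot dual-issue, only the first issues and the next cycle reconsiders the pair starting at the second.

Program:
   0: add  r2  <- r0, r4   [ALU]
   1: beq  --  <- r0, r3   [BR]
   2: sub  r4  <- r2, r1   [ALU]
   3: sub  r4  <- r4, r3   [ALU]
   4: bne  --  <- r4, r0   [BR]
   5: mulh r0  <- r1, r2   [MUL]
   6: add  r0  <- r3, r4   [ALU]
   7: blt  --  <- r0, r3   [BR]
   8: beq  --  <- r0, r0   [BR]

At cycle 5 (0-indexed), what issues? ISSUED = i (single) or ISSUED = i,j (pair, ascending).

ISSUED = 7

t=0 i0,i1:add/beq ; 2-wide
t=1 i2:sub ; RAW+WAW r4
t=2 i3:sub ; RAW r4
t=3 i4,i5:bne/mulh ; 2-wide
t=4 i6:add ; RAW r0
t=5 i7:blt ; no-port BR/BR
t=6 i8:beq ; tail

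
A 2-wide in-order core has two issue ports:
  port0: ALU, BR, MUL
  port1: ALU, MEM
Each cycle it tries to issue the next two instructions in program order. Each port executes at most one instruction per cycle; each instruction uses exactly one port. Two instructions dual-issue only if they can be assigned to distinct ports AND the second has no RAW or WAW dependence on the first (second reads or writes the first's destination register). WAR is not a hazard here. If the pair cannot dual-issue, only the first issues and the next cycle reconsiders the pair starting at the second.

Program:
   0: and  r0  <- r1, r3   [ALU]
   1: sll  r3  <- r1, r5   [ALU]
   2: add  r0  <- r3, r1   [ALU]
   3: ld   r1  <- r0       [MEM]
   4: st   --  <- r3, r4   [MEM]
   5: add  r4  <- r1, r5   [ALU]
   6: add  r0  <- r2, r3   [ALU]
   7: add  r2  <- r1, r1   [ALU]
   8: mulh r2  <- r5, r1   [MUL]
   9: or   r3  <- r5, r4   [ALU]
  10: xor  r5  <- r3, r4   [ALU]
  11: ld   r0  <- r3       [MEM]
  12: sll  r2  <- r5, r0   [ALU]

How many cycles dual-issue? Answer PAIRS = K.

PAIRS = 5

#0 head=0: and.ALU/sll.ALU i0+i1 dual
#1 head=2: add.ALU i2 RAW r0
#2 head=3: ld.MEM i3 no-port MEM/MEM
#3 head=4: st.MEM/add.ALU i4+i5 dual
#4 head=6: add.ALU/add.ALU i6+i7 dual
#5 head=8: mulh.MUL/or.ALU i8+i9 dual
#6 head=10: xor.ALU/ld.MEM i10+i11 dual
#7 head=12: sll.ALU i12 tail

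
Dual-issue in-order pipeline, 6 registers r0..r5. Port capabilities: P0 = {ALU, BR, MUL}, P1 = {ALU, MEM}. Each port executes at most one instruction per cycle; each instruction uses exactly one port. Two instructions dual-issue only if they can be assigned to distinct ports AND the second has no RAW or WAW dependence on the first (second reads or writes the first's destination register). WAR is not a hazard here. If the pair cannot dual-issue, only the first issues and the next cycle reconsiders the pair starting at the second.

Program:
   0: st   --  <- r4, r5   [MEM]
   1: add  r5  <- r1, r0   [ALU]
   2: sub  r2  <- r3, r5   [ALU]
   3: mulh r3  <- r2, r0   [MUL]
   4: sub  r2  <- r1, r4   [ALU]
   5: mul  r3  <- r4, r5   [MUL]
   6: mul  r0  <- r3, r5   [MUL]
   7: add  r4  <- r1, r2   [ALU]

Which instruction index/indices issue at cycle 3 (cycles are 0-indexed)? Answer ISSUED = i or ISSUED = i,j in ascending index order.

ISSUED = 5

t=0 i0/i1:st.MEM/add.ALU ; dual
t=1 i2:sub.ALU ; RAW r2
t=2 i3/i4:mulh.MUL/sub.ALU ; dual
t=3 i5:mul.MUL ; no-port MUL/MUL
t=4 i6/i7:mul.MUL/add.ALU ; dual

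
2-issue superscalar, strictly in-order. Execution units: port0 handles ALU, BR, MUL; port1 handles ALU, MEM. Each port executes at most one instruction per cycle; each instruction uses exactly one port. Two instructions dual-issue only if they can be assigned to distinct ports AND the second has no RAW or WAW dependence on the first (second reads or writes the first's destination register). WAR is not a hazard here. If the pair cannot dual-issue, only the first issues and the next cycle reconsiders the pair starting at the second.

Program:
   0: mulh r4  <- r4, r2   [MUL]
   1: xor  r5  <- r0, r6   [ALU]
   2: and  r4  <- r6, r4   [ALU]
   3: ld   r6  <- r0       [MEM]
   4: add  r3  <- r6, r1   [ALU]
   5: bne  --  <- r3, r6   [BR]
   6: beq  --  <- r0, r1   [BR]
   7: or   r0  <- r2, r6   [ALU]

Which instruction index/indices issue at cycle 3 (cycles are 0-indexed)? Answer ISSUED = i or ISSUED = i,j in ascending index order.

ISSUED = 5

[0] i0,i1  mulh.MUL+xor.ALU  -- pair
[1] i2,i3  and.ALU+ld.MEM  -- pair
[2] i4  add.ALU  -- RAW r3
[3] i5  bne.BR  -- no-port BR/BR
[4] i6,i7  beq.BR+or.ALU  -- pair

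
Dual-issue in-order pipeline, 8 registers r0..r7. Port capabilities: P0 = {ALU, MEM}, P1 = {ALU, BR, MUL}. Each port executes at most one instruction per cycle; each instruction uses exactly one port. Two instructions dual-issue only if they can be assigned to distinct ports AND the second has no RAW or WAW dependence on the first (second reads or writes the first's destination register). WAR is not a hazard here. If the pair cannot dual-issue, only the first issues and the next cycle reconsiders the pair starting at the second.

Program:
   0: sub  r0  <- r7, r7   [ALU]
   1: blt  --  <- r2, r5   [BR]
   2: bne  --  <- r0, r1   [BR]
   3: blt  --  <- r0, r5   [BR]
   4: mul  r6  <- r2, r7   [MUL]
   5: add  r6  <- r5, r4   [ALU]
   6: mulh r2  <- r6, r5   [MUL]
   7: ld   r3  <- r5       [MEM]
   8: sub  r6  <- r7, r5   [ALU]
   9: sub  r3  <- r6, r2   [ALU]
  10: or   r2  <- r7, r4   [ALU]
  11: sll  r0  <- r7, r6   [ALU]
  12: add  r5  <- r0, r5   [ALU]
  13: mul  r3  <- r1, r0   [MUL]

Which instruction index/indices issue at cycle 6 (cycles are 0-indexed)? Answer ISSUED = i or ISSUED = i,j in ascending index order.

ISSUED = 8

c0: i0/i1 sub.ALU/blt.BR  2-wide
c1: i2 bne.BR  no-port BR/BR
c2: i3 blt.BR  no-port BR/MUL
c3: i4 mul.MUL  WAW r6
c4: i5 add.ALU  RAW r6
c5: i6/i7 mulh.MUL/ld.MEM  2-wide
c6: i8 sub.ALU  RAW r6
c7: i9/i10 sub.ALU/or.ALU  2-wide
c8: i11 sll.ALU  RAW r0
c9: i12/i13 add.ALU/mul.MUL  2-wide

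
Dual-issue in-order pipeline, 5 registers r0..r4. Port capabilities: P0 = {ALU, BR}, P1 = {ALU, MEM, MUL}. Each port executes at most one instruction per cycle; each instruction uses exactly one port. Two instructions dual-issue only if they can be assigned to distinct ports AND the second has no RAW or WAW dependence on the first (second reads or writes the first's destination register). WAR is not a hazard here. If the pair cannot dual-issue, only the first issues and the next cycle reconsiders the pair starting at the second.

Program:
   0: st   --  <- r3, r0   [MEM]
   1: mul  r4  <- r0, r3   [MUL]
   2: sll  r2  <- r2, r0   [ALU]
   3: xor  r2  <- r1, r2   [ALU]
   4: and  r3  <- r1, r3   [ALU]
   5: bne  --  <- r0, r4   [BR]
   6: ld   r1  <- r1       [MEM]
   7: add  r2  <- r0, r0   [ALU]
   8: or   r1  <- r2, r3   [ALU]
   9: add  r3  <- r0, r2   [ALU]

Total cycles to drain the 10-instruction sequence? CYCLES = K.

CYCLES = 6

  cy0 -> i0 (st) no-port MEM/MUL
  cy1 -> i1,i2 (mul+sll) 2-wide
  cy2 -> i3,i4 (xor+and) 2-wide
  cy3 -> i5,i6 (bne+ld) 2-wide
  cy4 -> i7 (add) RAW r2
  cy5 -> i8,i9 (or+add) 2-wide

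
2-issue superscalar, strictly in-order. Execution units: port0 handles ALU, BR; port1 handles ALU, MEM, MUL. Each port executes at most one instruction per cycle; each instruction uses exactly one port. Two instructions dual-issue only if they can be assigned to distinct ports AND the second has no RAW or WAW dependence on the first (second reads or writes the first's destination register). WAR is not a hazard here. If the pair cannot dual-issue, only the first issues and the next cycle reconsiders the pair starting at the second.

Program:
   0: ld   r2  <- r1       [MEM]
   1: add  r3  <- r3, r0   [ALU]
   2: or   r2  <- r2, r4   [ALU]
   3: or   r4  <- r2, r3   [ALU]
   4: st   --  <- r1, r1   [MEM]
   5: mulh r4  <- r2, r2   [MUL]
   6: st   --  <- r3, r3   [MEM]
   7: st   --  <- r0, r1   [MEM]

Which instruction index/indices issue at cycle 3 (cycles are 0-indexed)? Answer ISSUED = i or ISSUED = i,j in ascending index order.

ISSUED = 5

0. ld.MEM/add.ALU @i0,i1  | dual
1. or.ALU @i2  | RAW r2
2. or.ALU/st.MEM @i3,i4  | dual
3. mulh.MUL @i5  | no-port MUL/MEM
4. st.MEM @i6  | no-port MEM/MEM
5. st.MEM @i7  | tail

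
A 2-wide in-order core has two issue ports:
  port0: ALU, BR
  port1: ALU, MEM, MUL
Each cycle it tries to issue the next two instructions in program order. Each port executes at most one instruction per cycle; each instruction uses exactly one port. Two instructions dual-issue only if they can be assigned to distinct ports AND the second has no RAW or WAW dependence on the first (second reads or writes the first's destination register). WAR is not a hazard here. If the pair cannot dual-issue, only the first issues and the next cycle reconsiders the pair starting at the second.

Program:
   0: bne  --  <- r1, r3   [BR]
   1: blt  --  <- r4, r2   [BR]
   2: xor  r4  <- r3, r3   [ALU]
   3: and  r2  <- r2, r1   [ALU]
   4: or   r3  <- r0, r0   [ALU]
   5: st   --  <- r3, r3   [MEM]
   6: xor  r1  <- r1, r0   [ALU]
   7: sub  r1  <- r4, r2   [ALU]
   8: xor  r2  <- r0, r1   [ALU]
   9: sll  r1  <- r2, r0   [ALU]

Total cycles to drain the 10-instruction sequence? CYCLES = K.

t=0 i0:bne.BR ; no-port BR/BR
t=1 i1,i2:blt.BR+xor.ALU ; 2-wide
t=2 i3,i4:and.ALU+or.ALU ; 2-wide
t=3 i5,i6:st.MEM+xor.ALU ; 2-wide
t=4 i7:sub.ALU ; RAW r1
t=5 i8:xor.ALU ; RAW r2
t=6 i9:sll.ALU ; tail

CYCLES = 7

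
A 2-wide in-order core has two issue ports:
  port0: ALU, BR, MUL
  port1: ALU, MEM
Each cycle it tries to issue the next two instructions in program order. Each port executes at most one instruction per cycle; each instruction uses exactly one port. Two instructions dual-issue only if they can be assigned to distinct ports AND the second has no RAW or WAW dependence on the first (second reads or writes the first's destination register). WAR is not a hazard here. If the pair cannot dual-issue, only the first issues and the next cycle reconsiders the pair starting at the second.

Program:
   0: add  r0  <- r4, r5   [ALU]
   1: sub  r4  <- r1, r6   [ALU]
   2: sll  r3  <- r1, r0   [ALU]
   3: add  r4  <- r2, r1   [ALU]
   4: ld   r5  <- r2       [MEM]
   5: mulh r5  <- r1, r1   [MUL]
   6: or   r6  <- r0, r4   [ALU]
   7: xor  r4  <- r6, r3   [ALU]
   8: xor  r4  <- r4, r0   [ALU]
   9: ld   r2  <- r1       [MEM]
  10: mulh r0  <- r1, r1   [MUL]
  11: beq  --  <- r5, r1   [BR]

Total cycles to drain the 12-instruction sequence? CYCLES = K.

CYCLES = 8

0. add.ALU sub.ALU @i0,i1  | 2-wide
1. sll.ALU add.ALU @i2,i3  | 2-wide
2. ld.MEM @i4  | WAW r5
3. mulh.MUL or.ALU @i5,i6  | 2-wide
4. xor.ALU @i7  | RAW+WAW r4
5. xor.ALU ld.MEM @i8,i9  | 2-wide
6. mulh.MUL @i10  | no-port MUL/BR
7. beq.BR @i11  | tail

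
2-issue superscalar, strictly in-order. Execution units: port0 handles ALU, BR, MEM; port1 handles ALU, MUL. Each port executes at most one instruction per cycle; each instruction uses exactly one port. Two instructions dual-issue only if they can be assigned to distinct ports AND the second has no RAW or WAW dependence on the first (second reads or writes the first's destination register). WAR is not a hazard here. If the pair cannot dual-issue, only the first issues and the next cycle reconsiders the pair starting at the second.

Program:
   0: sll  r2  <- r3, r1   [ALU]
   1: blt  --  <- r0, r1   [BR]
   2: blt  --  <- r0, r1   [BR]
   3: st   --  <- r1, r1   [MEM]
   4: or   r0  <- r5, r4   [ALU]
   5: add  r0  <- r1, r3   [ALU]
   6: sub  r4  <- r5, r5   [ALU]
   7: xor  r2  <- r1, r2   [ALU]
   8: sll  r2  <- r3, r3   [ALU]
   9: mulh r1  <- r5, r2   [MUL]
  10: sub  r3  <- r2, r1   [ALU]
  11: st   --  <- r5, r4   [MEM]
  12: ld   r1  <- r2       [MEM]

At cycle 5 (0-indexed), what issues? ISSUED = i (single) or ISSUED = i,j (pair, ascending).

ISSUED = 8

c0: i0/i1 sll.ALU/blt.BR  dual
c1: i2 blt.BR  no-port BR/MEM
c2: i3/i4 st.MEM/or.ALU  dual
c3: i5/i6 add.ALU/sub.ALU  dual
c4: i7 xor.ALU  WAW r2
c5: i8 sll.ALU  RAW r2
c6: i9 mulh.MUL  RAW r1
c7: i10/i11 sub.ALU/st.MEM  dual
c8: i12 ld.MEM  tail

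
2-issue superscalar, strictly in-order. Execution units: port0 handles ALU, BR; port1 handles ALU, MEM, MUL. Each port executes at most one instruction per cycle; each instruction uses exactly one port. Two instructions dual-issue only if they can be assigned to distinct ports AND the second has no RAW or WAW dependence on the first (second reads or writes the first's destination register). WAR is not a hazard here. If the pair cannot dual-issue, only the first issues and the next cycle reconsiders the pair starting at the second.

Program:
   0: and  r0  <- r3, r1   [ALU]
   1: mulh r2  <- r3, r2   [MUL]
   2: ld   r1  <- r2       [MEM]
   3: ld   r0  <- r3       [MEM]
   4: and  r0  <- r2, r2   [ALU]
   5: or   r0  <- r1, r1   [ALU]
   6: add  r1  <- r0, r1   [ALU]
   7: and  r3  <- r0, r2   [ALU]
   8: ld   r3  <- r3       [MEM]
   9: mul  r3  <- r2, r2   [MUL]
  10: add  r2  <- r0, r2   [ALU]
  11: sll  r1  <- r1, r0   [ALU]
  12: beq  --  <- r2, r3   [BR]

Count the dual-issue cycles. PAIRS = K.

c0: i0+i1 and.ALU+mulh.MUL  2-wide
c1: i2 ld.MEM  no-port MEM/MEM
c2: i3 ld.MEM  WAW r0
c3: i4 and.ALU  WAW r0
c4: i5 or.ALU  RAW r0
c5: i6+i7 add.ALU+and.ALU  2-wide
c6: i8 ld.MEM  no-port MEM/MUL
c7: i9+i10 mul.MUL+add.ALU  2-wide
c8: i11+i12 sll.ALU+beq.BR  2-wide

PAIRS = 4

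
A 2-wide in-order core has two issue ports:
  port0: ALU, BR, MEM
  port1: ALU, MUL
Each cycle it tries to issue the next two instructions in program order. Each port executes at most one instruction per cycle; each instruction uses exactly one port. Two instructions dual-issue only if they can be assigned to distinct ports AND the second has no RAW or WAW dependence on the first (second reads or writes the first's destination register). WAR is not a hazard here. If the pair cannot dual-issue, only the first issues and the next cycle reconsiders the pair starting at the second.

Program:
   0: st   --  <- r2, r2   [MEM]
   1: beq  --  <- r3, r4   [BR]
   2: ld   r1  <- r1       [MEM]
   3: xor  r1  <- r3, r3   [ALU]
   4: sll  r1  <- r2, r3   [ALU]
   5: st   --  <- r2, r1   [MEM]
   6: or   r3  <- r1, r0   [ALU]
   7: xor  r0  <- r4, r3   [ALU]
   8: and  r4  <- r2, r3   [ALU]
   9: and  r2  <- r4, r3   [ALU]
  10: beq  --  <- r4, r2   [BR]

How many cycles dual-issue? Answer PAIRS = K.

#0 head=0: st i0 no-port MEM/BR
#1 head=1: beq i1 no-port BR/MEM
#2 head=2: ld i2 WAW r1
#3 head=3: xor i3 WAW r1
#4 head=4: sll i4 RAW r1
#5 head=5: st or i5,i6 2-wide
#6 head=7: xor and i7,i8 2-wide
#7 head=9: and i9 RAW r2
#8 head=10: beq i10 tail

PAIRS = 2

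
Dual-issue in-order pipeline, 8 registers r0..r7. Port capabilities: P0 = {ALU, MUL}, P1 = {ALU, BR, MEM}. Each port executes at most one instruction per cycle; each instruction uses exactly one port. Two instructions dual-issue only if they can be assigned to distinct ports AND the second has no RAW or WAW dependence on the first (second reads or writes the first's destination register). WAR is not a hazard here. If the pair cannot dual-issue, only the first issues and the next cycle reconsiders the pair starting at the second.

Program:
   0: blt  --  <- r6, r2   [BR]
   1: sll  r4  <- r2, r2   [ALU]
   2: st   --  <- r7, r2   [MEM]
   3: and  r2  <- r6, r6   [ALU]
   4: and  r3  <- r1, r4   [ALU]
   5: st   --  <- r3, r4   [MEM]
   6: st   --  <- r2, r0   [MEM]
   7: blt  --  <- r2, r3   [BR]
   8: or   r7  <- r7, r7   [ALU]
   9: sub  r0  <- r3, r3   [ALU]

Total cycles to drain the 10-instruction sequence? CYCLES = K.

CYCLES = 7

c0: i0,i1 blt.BR;sll.ALU  pair
c1: i2,i3 st.MEM;and.ALU  pair
c2: i4 and.ALU  RAW r3
c3: i5 st.MEM  no-port MEM/MEM
c4: i6 st.MEM  no-port MEM/BR
c5: i7,i8 blt.BR;or.ALU  pair
c6: i9 sub.ALU  tail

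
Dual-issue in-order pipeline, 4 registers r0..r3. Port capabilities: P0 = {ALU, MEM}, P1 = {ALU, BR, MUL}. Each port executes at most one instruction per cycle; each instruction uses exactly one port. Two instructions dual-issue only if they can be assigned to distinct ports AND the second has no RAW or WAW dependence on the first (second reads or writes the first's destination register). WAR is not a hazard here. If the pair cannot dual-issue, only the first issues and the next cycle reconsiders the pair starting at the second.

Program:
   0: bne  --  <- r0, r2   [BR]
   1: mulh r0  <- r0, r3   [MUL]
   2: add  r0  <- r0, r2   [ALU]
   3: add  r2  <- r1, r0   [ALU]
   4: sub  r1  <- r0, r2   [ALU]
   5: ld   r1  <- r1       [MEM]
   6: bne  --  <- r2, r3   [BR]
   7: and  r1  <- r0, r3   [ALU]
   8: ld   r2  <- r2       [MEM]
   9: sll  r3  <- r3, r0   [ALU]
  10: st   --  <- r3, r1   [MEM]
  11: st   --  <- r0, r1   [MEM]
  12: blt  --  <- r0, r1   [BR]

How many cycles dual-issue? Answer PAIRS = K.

c0: i0 bne  no-port BR/MUL
c1: i1 mulh  RAW+WAW r0
c2: i2 add  RAW r0
c3: i3 add  RAW r2
c4: i4 sub  RAW+WAW r1
c5: i5&i6 ld+bne  dual
c6: i7&i8 and+ld  dual
c7: i9 sll  RAW r3
c8: i10 st  no-port MEM/MEM
c9: i11&i12 st+blt  dual

PAIRS = 3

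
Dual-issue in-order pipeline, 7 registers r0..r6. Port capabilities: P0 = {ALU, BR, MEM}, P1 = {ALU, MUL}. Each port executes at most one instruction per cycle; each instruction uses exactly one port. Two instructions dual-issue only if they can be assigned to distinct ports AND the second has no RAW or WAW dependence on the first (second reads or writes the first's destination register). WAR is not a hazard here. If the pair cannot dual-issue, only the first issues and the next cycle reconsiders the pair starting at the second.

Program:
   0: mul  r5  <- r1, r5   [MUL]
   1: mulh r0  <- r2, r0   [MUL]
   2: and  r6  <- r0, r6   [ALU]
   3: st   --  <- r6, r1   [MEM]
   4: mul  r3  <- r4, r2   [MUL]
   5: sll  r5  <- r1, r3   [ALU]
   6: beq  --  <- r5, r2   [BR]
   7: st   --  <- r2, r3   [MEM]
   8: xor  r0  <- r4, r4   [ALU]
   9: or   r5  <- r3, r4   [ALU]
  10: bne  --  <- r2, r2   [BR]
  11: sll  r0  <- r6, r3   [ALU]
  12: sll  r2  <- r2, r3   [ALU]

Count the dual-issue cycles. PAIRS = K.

PAIRS = 4

#0 head=0: mul i0 no-port MUL/MUL
#1 head=1: mulh i1 RAW r0
#2 head=2: and i2 RAW r6
#3 head=3: st mul i3,i4 dual
#4 head=5: sll i5 RAW r5
#5 head=6: beq i6 no-port BR/MEM
#6 head=7: st xor i7,i8 dual
#7 head=9: or bne i9,i10 dual
#8 head=11: sll sll i11,i12 dual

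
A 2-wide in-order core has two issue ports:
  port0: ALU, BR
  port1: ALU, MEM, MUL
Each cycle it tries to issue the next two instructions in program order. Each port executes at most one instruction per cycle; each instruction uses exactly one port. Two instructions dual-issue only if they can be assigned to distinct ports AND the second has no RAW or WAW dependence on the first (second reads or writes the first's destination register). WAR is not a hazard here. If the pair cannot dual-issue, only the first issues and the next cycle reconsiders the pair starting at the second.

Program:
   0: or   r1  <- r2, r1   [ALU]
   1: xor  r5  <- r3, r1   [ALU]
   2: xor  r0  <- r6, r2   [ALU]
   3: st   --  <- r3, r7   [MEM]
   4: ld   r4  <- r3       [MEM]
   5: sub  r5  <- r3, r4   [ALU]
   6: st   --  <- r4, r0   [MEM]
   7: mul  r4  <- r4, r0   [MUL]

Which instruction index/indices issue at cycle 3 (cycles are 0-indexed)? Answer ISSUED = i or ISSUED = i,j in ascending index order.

[0] i0  or.ALU  -- RAW r1
[1] i1&i2  xor.ALU xor.ALU  -- 2-wide
[2] i3  st.MEM  -- no-port MEM/MEM
[3] i4  ld.MEM  -- RAW r4
[4] i5&i6  sub.ALU st.MEM  -- 2-wide
[5] i7  mul.MUL  -- tail

ISSUED = 4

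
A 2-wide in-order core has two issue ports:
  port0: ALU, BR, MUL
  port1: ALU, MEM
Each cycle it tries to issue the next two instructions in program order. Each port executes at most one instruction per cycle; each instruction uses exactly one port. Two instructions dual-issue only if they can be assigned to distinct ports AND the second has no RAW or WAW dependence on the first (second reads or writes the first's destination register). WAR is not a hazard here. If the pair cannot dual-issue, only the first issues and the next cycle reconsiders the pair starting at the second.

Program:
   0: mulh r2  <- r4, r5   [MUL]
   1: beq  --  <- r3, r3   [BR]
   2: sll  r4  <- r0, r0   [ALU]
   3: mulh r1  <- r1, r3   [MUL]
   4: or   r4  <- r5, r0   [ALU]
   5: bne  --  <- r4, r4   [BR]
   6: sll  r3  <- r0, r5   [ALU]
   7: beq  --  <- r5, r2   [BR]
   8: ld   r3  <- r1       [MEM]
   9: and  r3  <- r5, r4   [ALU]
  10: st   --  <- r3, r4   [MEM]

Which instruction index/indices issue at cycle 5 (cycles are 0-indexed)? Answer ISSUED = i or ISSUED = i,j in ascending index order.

0. mulh @i0  | no-port MUL/BR
1. beq sll @i1/i2  | pair
2. mulh or @i3/i4  | pair
3. bne sll @i5/i6  | pair
4. beq ld @i7/i8  | pair
5. and @i9  | RAW r3
6. st @i10  | tail

ISSUED = 9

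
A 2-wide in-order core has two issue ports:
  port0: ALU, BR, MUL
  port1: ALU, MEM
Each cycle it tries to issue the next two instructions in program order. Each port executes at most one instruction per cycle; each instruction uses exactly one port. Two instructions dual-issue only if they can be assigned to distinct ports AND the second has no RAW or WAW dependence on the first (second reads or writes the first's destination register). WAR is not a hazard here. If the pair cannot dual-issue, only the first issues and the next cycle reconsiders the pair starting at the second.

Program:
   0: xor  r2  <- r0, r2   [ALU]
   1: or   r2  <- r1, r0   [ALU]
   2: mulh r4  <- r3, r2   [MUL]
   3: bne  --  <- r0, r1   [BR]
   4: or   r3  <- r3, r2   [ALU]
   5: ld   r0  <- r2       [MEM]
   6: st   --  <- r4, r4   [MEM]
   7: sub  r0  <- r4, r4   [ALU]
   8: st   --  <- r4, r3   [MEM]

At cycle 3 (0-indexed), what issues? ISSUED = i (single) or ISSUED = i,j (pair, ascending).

c0: i0 xor.ALU  WAW r2
c1: i1 or.ALU  RAW r2
c2: i2 mulh.MUL  no-port MUL/BR
c3: i3+i4 bne.BR;or.ALU  pair
c4: i5 ld.MEM  no-port MEM/MEM
c5: i6+i7 st.MEM;sub.ALU  pair
c6: i8 st.MEM  tail

ISSUED = 3,4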